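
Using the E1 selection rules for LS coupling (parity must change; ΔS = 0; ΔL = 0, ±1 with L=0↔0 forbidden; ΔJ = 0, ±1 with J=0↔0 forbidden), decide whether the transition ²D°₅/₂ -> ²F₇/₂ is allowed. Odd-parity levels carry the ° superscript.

allowed

Initial level: S=1/2, L=2, J=5/2, parity odd. Final level: S=1/2, L=3, J=7/2, parity even.
Parity must change: odd → even — satisfied.
ΔS = 0: S: 1/2 → 1/2 — satisfied.
ΔL = 0, ±1 (not L=0↔0): L: 2 → 3, ΔL = +1 — satisfied.
ΔJ = 0, ±1 (not J=0↔0): J: 5/2 → 7/2, ΔJ = +1 — satisfied.
All four E1 rules are satisfied.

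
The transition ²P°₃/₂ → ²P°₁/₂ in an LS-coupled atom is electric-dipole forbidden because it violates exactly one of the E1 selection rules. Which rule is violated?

parity

ΔS = 0: S: 1/2 → 1/2 — satisfied.
Parity must change: odd → odd — violated.
ΔJ = 0, ±1 (not J=0↔0): J: 3/2 → 1/2, ΔJ = -1 — satisfied.
ΔL = 0, ±1 (not L=0↔0): L: 1 → 1, ΔL = +0 — satisfied.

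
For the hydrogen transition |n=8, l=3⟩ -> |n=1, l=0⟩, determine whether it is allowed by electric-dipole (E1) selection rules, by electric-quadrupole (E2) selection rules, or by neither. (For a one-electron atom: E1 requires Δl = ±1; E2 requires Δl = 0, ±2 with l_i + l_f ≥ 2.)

neither

Δl = 0 − 3 = -3; l_i + l_f = 3.
E1 (Δl = ±1): not satisfied.
E2 (Δl = 0,±2, l_i+l_f ≥ 2): not satisfied.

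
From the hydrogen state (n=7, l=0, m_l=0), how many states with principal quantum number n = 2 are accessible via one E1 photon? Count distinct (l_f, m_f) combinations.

3

E1 requires Δl = ±1, so l_f ∈ {-1, 1}; with 0 ≤ l_f ≤ n_f−1 = 1, the allowed l_f values are {1}.
For l_f = 1: m_f ∈ {m_i−1, m_i, m_i+1} ∩ [−1, 1] = {-1, 0, 1} → 3 states.
Total: 3.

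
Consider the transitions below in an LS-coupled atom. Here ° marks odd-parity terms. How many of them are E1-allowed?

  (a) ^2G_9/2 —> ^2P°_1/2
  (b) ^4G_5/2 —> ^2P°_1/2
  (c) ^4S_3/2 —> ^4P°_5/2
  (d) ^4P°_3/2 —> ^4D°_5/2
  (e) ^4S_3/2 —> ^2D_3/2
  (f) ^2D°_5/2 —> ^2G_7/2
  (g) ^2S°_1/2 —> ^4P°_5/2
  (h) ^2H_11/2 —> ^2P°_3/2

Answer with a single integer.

(a) forbidden (ΔL, ΔJ fail)
(b) forbidden (ΔS, ΔL, ΔJ fail)
(c) allowed
(d) forbidden (parity fails)
(e) forbidden (parity, ΔS, ΔL fail)
(f) forbidden (ΔL fails)
(g) forbidden (parity, ΔS, ΔJ fail)
(h) forbidden (ΔL, ΔJ fail)
Total allowed: 1 of 8.

1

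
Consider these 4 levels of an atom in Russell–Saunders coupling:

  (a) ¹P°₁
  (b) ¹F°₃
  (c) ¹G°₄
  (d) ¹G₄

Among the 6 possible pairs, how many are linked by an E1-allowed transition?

(a)–(b): forbidden (parity, ΔL, ΔJ).
(a)–(c): forbidden (parity, ΔL, ΔJ).
(a)–(d): forbidden (ΔL, ΔJ).
(b)–(c): forbidden (parity).
(b)–(d): allowed.
(c)–(d): allowed.
Allowed pairs: 2 of 6.

2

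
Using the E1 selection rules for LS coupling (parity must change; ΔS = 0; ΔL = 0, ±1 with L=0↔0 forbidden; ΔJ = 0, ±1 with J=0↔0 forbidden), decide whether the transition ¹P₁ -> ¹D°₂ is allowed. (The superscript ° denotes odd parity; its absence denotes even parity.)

allowed

Initial level: S=0, L=1, J=1, parity even. Final level: S=0, L=2, J=2, parity odd.
Parity must change: even → odd — satisfied.
ΔS = 0: S: 0 → 0 — satisfied.
ΔL = 0, ±1 (not L=0↔0): L: 1 → 2, ΔL = +1 — satisfied.
ΔJ = 0, ±1 (not J=0↔0): J: 1 → 2, ΔJ = +1 — satisfied.
All four E1 rules are satisfied.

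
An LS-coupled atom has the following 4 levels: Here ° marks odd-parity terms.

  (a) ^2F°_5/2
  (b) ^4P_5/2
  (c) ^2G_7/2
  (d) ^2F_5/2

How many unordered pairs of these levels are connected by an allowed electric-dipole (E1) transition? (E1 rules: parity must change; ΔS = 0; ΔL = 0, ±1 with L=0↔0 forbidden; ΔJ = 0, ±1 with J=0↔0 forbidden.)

2

(a)–(b): forbidden (ΔS, ΔL).
(a)–(c): allowed.
(a)–(d): allowed.
(b)–(c): forbidden (parity, ΔS, ΔL).
(b)–(d): forbidden (parity, ΔS, ΔL).
(c)–(d): forbidden (parity).
Allowed pairs: 2 of 6.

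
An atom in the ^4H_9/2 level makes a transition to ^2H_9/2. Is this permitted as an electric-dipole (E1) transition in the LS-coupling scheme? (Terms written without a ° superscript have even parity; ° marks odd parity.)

forbidden

Parity must change: even → even — violated.
ΔS = 0: S: 3/2 → 1/2 — violated.
ΔL = 0, ±1 (not L=0↔0): L: 5 → 5, ΔL = +0 — satisfied.
ΔJ = 0, ±1 (not J=0↔0): J: 9/2 → 9/2, ΔJ = +0 — satisfied.
Rule(s) violated: parity, ΔS.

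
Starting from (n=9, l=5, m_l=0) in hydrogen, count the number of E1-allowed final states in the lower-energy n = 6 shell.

3

E1 requires Δl = ±1, so l_f ∈ {4, 6}; with 0 ≤ l_f ≤ n_f−1 = 5, the allowed l_f values are {4}.
For l_f = 4: m_f ∈ {m_i−1, m_i, m_i+1} ∩ [−4, 4] = {-1, 0, 1} → 3 states.
Total: 3.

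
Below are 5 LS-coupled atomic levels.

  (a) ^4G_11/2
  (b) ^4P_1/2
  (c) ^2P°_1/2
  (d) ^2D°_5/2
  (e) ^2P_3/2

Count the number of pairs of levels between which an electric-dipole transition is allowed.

2

(a)–(b): forbidden (parity, ΔL, ΔJ).
(a)–(c): forbidden (ΔS, ΔL, ΔJ).
(a)–(d): forbidden (ΔS, ΔL, ΔJ).
(a)–(e): forbidden (parity, ΔS, ΔL, ΔJ).
(b)–(c): forbidden (ΔS).
(b)–(d): forbidden (ΔS, ΔJ).
(b)–(e): forbidden (parity, ΔS).
(c)–(d): forbidden (parity, ΔJ).
(c)–(e): allowed.
(d)–(e): allowed.
Allowed pairs: 2 of 10.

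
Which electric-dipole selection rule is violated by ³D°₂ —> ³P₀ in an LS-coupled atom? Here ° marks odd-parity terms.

the ΔJ = 0, ±1 rule

Parity must change: odd → even — passes.
ΔS = 0: S: 1 → 1 — passes.
ΔL = 0, ±1 (not L=0↔0): L: 2 → 1, ΔL = -1 — passes.
ΔJ = 0, ±1 (not J=0↔0): J: 2 → 0, ΔJ = -2 — fails.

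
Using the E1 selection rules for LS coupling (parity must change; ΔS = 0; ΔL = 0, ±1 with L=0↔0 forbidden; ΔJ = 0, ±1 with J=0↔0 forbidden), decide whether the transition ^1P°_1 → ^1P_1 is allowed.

allowed

Parity must change: odd → even — passes.
ΔS = 0: S: 0 → 0 — passes.
ΔL = 0, ±1 (not L=0↔0): L: 1 → 1, ΔL = +0 — passes.
ΔJ = 0, ±1 (not J=0↔0): J: 1 → 1, ΔJ = +0 — passes.
All four E1 rules are satisfied.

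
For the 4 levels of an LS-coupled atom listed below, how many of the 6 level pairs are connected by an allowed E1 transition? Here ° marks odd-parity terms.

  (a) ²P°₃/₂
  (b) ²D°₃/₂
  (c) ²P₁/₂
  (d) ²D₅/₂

4

(a)–(b): forbidden (parity).
(a)–(c): allowed.
(a)–(d): allowed.
(b)–(c): allowed.
(b)–(d): allowed.
(c)–(d): forbidden (parity, ΔJ).
Allowed pairs: 4 of 6.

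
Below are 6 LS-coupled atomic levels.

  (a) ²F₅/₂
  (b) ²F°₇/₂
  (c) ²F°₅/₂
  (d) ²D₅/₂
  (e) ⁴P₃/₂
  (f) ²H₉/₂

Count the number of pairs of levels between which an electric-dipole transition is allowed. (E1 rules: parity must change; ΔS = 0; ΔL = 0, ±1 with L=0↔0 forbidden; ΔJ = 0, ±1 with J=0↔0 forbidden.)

(a)–(b): allowed.
(a)–(c): allowed.
(a)–(d): forbidden (parity).
(a)–(e): forbidden (parity, ΔS, ΔL).
(a)–(f): forbidden (parity, ΔL, ΔJ).
(b)–(c): forbidden (parity).
(b)–(d): allowed.
(b)–(e): forbidden (ΔS, ΔL, ΔJ).
(b)–(f): forbidden (ΔL).
(c)–(d): allowed.
(c)–(e): forbidden (ΔS, ΔL).
(c)–(f): forbidden (ΔL, ΔJ).
(d)–(e): forbidden (parity, ΔS).
(d)–(f): forbidden (parity, ΔL, ΔJ).
(e)–(f): forbidden (parity, ΔS, ΔL, ΔJ).
Allowed pairs: 4 of 15.

4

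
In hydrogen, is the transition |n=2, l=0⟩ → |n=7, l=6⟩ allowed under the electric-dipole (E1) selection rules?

Δl = 6 − 0 = +6; the E1 rule Δl = ±1 is fails.
The transition is electric-dipole forbidden.

forbidden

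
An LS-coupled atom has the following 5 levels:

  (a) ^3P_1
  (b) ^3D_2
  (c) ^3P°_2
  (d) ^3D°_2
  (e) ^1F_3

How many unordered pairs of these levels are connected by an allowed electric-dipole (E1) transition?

4

(a)–(b): forbidden (parity).
(a)–(c): allowed.
(a)–(d): allowed.
(a)–(e): forbidden (parity, ΔS, ΔL, ΔJ).
(b)–(c): allowed.
(b)–(d): allowed.
(b)–(e): forbidden (parity, ΔS).
(c)–(d): forbidden (parity).
(c)–(e): forbidden (ΔS, ΔL).
(d)–(e): forbidden (ΔS).
Allowed pairs: 4 of 10.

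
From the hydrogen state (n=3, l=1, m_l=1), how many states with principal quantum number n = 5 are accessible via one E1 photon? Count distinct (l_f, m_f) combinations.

4

E1 requires Δl = ±1, so l_f ∈ {0, 2}; with 0 ≤ l_f ≤ n_f−1 = 4, the allowed l_f values are {0, 2}.
For l_f = 0: m_f ∈ {m_i−1, m_i, m_i+1} ∩ [−0, 0] = {0} → 1 state.
For l_f = 2: m_f ∈ {m_i−1, m_i, m_i+1} ∩ [−2, 2] = {0, 1, 2} → 3 states.
Total: 4.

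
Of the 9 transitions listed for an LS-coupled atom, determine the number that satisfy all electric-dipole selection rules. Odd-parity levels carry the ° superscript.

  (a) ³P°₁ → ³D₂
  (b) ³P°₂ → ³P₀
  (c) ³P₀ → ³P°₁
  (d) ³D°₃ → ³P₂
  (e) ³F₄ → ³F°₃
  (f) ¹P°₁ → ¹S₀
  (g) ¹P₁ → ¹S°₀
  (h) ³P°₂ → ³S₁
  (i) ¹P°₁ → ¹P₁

8

(a) allowed
(b) forbidden (ΔJ fails)
(c) allowed
(d) allowed
(e) allowed
(f) allowed
(g) allowed
(h) allowed
(i) allowed
Total allowed: 8 of 9.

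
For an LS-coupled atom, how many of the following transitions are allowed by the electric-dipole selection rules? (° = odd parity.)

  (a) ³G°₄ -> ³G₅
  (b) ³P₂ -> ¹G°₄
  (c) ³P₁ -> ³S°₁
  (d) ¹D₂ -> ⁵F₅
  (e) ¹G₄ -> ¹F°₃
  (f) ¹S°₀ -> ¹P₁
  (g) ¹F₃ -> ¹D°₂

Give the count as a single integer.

5

(a) allowed
(b) forbidden (ΔS, ΔL, ΔJ fail)
(c) allowed
(d) forbidden (parity, ΔS, ΔJ fail)
(e) allowed
(f) allowed
(g) allowed
Total allowed: 5 of 7.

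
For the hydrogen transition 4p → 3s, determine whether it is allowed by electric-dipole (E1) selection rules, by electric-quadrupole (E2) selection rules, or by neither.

E1

Δl = 0 − 1 = -1; l_i + l_f = 1.
E1 (Δl = ±1): satisfied.
E2 (Δl = 0,±2, l_i+l_f ≥ 2): not satisfied.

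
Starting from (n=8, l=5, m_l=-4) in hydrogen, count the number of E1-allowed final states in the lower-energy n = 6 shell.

E1 requires Δl = ±1, so l_f ∈ {4, 6}; with 0 ≤ l_f ≤ n_f−1 = 5, the allowed l_f values are {4}.
For l_f = 4: m_f ∈ {m_i−1, m_i, m_i+1} ∩ [−4, 4] = {-4, -3} → 2 states.
Total: 2.

2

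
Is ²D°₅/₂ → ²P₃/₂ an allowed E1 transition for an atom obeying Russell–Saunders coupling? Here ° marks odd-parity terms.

Parity must change: odd → even — passes.
ΔS = 0: S: 1/2 → 1/2 — passes.
ΔL = 0, ±1 (not L=0↔0): L: 2 → 1, ΔL = -1 — passes.
ΔJ = 0, ±1 (not J=0↔0): J: 5/2 → 3/2, ΔJ = -1 — passes.
All four E1 rules are satisfied.

allowed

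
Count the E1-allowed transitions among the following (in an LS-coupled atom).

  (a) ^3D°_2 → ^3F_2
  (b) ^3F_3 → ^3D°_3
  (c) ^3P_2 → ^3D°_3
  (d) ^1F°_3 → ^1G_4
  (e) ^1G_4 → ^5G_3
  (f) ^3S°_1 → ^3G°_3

4

(a) allowed
(b) allowed
(c) allowed
(d) allowed
(e) forbidden (parity, ΔS fail)
(f) forbidden (parity, ΔL, ΔJ fail)
Total allowed: 4 of 6.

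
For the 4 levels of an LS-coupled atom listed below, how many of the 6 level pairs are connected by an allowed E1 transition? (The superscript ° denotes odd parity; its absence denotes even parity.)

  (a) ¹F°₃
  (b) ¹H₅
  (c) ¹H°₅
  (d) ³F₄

1

(a)–(b): forbidden (ΔL, ΔJ).
(a)–(c): forbidden (parity, ΔL, ΔJ).
(a)–(d): forbidden (ΔS).
(b)–(c): allowed.
(b)–(d): forbidden (parity, ΔS, ΔL).
(c)–(d): forbidden (ΔS, ΔL).
Allowed pairs: 1 of 6.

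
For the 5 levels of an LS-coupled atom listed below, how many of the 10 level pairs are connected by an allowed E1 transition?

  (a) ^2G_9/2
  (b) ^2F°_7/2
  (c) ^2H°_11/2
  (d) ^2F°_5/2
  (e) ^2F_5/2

(a)–(b): allowed.
(a)–(c): allowed.
(a)–(d): forbidden (ΔJ).
(a)–(e): forbidden (parity, ΔJ).
(b)–(c): forbidden (parity, ΔL, ΔJ).
(b)–(d): forbidden (parity).
(b)–(e): allowed.
(c)–(d): forbidden (parity, ΔL, ΔJ).
(c)–(e): forbidden (ΔL, ΔJ).
(d)–(e): allowed.
Allowed pairs: 4 of 10.

4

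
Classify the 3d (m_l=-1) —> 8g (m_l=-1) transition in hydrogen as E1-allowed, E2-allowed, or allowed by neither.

E2

Δl = 4 − 2 = +2; l_i + l_f = 6.
Δm_l = +0.
E1 (Δl = ±1, |Δm_l| ≤ 1): not satisfied.
E2 (Δl = 0,±2, l_i+l_f ≥ 2, |Δm_l| ≤ 2): satisfied.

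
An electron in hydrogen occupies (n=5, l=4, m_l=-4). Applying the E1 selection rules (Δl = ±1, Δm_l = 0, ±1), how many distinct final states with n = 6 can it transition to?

E1 requires Δl = ±1, so l_f ∈ {3, 5}; with 0 ≤ l_f ≤ n_f−1 = 5, the allowed l_f values are {3, 5}.
For l_f = 3: m_f ∈ {m_i−1, m_i, m_i+1} ∩ [−3, 3] = {-3} → 1 state.
For l_f = 5: m_f ∈ {m_i−1, m_i, m_i+1} ∩ [−5, 5] = {-5, -4, -3} → 3 states.
Total: 4.

4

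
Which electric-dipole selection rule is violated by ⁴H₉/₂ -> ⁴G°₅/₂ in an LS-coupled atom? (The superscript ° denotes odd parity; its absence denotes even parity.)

the ΔJ = 0, ±1 rule

Initial level: S=3/2, L=5, J=9/2, parity even. Final level: S=3/2, L=4, J=5/2, parity odd.
Parity must change: even → odd — passes.
ΔS = 0: S: 3/2 → 3/2 — passes.
ΔL = 0, ±1 (not L=0↔0): L: 5 → 4, ΔL = -1 — passes.
ΔJ = 0, ±1 (not J=0↔0): J: 9/2 → 5/2, ΔJ = -2 — fails.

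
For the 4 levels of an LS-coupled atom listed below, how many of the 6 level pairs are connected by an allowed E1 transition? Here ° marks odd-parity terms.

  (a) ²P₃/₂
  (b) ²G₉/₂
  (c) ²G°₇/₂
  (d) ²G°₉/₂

2

(a)–(b): forbidden (parity, ΔL, ΔJ).
(a)–(c): forbidden (ΔL, ΔJ).
(a)–(d): forbidden (ΔL, ΔJ).
(b)–(c): allowed.
(b)–(d): allowed.
(c)–(d): forbidden (parity).
Allowed pairs: 2 of 6.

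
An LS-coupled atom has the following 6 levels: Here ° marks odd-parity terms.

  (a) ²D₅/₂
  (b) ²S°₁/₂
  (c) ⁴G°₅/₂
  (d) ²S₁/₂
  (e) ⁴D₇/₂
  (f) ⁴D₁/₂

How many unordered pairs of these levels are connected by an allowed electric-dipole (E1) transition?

0

(a)–(b): forbidden (ΔL, ΔJ).
(a)–(c): forbidden (ΔS, ΔL).
(a)–(d): forbidden (parity, ΔL, ΔJ).
(a)–(e): forbidden (parity, ΔS).
(a)–(f): forbidden (parity, ΔS, ΔJ).
(b)–(c): forbidden (parity, ΔS, ΔL, ΔJ).
(b)–(d): forbidden (ΔL).
(b)–(e): forbidden (ΔS, ΔL, ΔJ).
(b)–(f): forbidden (ΔS, ΔL).
(c)–(d): forbidden (ΔS, ΔL, ΔJ).
(c)–(e): forbidden (ΔL).
(c)–(f): forbidden (ΔL, ΔJ).
(d)–(e): forbidden (parity, ΔS, ΔL, ΔJ).
(d)–(f): forbidden (parity, ΔS, ΔL).
(e)–(f): forbidden (parity, ΔJ).
Allowed pairs: 0 of 15.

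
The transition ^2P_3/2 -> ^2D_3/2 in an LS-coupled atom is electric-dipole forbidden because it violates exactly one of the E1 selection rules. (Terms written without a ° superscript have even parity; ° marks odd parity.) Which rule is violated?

parity

Parity must change: even → even — violated.
ΔS = 0: S: 1/2 → 1/2 — satisfied.
ΔL = 0, ±1 (not L=0↔0): L: 1 → 2, ΔL = +1 — satisfied.
ΔJ = 0, ±1 (not J=0↔0): J: 3/2 → 3/2, ΔJ = +0 — satisfied.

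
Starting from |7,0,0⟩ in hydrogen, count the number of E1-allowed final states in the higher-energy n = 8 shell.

E1 requires Δl = ±1, so l_f ∈ {-1, 1}; with 0 ≤ l_f ≤ n_f−1 = 7, the allowed l_f values are {1}.
For l_f = 1: m_f ∈ {m_i−1, m_i, m_i+1} ∩ [−1, 1] = {-1, 0, 1} → 3 states.
Total: 3.

3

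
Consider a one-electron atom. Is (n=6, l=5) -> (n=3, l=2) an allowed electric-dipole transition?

forbidden

Δl = 2 − 5 = -3; the E1 rule Δl = ±1 is fails.
The transition is electric-dipole forbidden.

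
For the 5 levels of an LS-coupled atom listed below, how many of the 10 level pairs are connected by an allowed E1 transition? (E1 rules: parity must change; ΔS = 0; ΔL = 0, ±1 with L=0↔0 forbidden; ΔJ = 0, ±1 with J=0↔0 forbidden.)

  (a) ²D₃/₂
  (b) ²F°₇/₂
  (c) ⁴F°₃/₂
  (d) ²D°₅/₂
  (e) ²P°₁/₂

2

(a)–(b): forbidden (ΔJ).
(a)–(c): forbidden (ΔS).
(a)–(d): allowed.
(a)–(e): allowed.
(b)–(c): forbidden (parity, ΔS, ΔJ).
(b)–(d): forbidden (parity).
(b)–(e): forbidden (parity, ΔL, ΔJ).
(c)–(d): forbidden (parity, ΔS).
(c)–(e): forbidden (parity, ΔS, ΔL).
(d)–(e): forbidden (parity, ΔJ).
Allowed pairs: 2 of 10.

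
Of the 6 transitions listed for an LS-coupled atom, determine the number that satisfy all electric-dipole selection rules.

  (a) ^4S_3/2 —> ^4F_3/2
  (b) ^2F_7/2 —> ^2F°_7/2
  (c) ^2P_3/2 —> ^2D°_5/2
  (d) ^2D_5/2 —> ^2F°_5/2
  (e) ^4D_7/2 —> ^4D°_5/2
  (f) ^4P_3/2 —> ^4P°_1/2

(a) forbidden (parity, ΔL fail)
(b) allowed
(c) allowed
(d) allowed
(e) allowed
(f) allowed
Total allowed: 5 of 6.

5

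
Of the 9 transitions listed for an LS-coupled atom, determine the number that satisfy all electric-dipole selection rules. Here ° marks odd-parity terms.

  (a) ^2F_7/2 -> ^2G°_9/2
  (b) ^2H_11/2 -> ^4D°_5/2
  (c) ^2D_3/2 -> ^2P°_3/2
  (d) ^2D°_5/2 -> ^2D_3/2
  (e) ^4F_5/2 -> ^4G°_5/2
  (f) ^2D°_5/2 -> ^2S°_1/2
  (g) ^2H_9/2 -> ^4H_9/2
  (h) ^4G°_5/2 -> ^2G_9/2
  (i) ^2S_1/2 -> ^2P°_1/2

5

(a) allowed
(b) forbidden (ΔS, ΔL, ΔJ fail)
(c) allowed
(d) allowed
(e) allowed
(f) forbidden (parity, ΔL, ΔJ fail)
(g) forbidden (parity, ΔS fail)
(h) forbidden (ΔS, ΔJ fail)
(i) allowed
Total allowed: 5 of 9.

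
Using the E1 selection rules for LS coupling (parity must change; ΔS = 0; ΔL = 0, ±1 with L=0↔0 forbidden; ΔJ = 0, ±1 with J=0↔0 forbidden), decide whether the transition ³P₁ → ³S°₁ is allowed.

allowed

Parity must change: even → odd — satisfied.
ΔS = 0: S: 1 → 1 — satisfied.
ΔL = 0, ±1 (not L=0↔0): L: 1 → 0, ΔL = -1 — satisfied.
ΔJ = 0, ±1 (not J=0↔0): J: 1 → 1, ΔJ = +0 — satisfied.
All four E1 rules are satisfied.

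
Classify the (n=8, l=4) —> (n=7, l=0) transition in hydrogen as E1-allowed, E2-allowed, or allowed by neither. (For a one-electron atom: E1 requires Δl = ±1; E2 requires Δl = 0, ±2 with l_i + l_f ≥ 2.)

neither

Δl = 0 − 4 = -4; l_i + l_f = 4.
E1 (Δl = ±1): not satisfied.
E2 (Δl = 0,±2, l_i+l_f ≥ 2): not satisfied.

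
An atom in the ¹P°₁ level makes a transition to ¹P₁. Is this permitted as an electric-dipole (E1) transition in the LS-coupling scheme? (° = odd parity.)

Parity must change: odd → even — satisfied.
ΔS = 0: S: 0 → 0 — satisfied.
ΔL = 0, ±1 (not L=0↔0): L: 1 → 1, ΔL = +0 — satisfied.
ΔJ = 0, ±1 (not J=0↔0): J: 1 → 1, ΔJ = +0 — satisfied.
All four E1 rules are satisfied.

allowed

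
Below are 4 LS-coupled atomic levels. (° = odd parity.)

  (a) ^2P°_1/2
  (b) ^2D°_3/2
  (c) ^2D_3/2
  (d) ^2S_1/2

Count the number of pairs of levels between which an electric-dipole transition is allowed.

(a)–(b): forbidden (parity).
(a)–(c): allowed.
(a)–(d): allowed.
(b)–(c): allowed.
(b)–(d): forbidden (ΔL).
(c)–(d): forbidden (parity, ΔL).
Allowed pairs: 3 of 6.

3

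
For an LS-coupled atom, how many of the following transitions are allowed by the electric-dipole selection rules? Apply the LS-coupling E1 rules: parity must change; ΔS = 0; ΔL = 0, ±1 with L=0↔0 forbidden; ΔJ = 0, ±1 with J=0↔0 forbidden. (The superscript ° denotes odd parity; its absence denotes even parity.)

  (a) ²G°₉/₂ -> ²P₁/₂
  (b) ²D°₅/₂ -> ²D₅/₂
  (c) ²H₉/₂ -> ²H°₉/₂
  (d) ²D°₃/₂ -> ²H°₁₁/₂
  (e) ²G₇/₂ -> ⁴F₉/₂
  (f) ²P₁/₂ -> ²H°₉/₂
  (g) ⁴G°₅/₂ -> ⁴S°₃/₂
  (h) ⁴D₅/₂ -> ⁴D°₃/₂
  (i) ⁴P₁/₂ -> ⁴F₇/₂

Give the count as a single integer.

3

(a) forbidden (ΔL, ΔJ fail)
(b) allowed
(c) allowed
(d) forbidden (parity, ΔL, ΔJ fail)
(e) forbidden (parity, ΔS fail)
(f) forbidden (ΔL, ΔJ fail)
(g) forbidden (parity, ΔL fail)
(h) allowed
(i) forbidden (parity, ΔL, ΔJ fail)
Total allowed: 3 of 9.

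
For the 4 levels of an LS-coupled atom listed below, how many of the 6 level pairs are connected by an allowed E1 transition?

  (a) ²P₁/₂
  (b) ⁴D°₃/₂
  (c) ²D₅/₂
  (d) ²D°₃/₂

(a)–(b): forbidden (ΔS).
(a)–(c): forbidden (parity, ΔJ).
(a)–(d): allowed.
(b)–(c): forbidden (ΔS).
(b)–(d): forbidden (parity, ΔS).
(c)–(d): allowed.
Allowed pairs: 2 of 6.

2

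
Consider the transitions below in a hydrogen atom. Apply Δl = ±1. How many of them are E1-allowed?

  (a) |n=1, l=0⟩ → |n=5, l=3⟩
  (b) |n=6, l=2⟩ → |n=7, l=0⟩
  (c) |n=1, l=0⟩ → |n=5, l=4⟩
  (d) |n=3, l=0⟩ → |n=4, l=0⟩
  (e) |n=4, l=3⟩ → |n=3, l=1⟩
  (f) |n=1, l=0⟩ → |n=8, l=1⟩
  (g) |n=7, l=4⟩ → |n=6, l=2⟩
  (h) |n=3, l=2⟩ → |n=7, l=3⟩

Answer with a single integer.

2

(a) forbidden — Δl = +3 (E1 requires Δl = ±1)
(b) forbidden — Δl = -2 (E1 requires Δl = ±1)
(c) forbidden — Δl = +4 (E1 requires Δl = ±1)
(d) forbidden — Δl = +0 (E1 requires Δl = ±1)
(e) forbidden — Δl = -2 (E1 requires Δl = ±1)
(f) allowed
(g) forbidden — Δl = -2 (E1 requires Δl = ±1)
(h) allowed
Total allowed: 2 of 8.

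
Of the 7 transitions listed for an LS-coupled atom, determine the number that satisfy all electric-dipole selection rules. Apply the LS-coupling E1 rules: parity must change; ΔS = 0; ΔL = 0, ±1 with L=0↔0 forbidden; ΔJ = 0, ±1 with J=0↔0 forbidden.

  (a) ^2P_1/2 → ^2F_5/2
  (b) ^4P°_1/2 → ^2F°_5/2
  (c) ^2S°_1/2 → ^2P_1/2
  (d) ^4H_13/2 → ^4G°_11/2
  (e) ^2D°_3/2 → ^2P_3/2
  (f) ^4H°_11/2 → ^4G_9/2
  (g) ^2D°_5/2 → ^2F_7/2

(a) forbidden (parity, ΔL, ΔJ fail)
(b) forbidden (parity, ΔS, ΔL, ΔJ fail)
(c) allowed
(d) allowed
(e) allowed
(f) allowed
(g) allowed
Total allowed: 5 of 7.

5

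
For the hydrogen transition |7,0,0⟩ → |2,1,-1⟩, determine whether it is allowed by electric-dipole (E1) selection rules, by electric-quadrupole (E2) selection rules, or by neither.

E1

Δl = 1 − 0 = +1; l_i + l_f = 1.
Δm_l = -1.
E1 (Δl = ±1, |Δm_l| ≤ 1): satisfied.
E2 (Δl = 0,±2, l_i+l_f ≥ 2, |Δm_l| ≤ 2): not satisfied.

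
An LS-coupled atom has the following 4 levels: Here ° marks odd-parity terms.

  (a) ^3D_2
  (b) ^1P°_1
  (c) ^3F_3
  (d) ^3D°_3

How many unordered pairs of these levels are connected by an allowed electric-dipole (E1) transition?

2

(a)–(b): forbidden (ΔS).
(a)–(c): forbidden (parity).
(a)–(d): allowed.
(b)–(c): forbidden (ΔS, ΔL, ΔJ).
(b)–(d): forbidden (parity, ΔS, ΔJ).
(c)–(d): allowed.
Allowed pairs: 2 of 6.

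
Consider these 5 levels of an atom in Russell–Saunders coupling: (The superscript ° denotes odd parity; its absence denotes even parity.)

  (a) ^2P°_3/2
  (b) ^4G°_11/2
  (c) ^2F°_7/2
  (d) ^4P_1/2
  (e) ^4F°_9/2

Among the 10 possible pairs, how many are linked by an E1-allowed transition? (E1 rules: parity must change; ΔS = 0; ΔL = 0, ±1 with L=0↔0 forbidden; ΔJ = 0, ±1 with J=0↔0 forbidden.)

0

(a)–(b): forbidden (parity, ΔS, ΔL, ΔJ).
(a)–(c): forbidden (parity, ΔL, ΔJ).
(a)–(d): forbidden (ΔS).
(a)–(e): forbidden (parity, ΔS, ΔL, ΔJ).
(b)–(c): forbidden (parity, ΔS, ΔJ).
(b)–(d): forbidden (ΔL, ΔJ).
(b)–(e): forbidden (parity).
(c)–(d): forbidden (ΔS, ΔL, ΔJ).
(c)–(e): forbidden (parity, ΔS).
(d)–(e): forbidden (ΔL, ΔJ).
Allowed pairs: 0 of 10.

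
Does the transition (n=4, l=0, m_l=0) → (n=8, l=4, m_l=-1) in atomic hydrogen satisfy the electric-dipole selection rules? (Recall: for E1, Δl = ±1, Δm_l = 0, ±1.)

forbidden

Initial l = 0, final l = 4, so Δl = +4. E1 requires Δl = ±1: ✗.
Δm_l = -1 − (0) = -1. E1 requires Δm_l = 0, ±1: ✓.
The transition is electric-dipole forbidden.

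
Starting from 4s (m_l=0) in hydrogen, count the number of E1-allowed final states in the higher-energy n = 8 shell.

E1 requires Δl = ±1, so l_f ∈ {-1, 1}; with 0 ≤ l_f ≤ n_f−1 = 7, the allowed l_f values are {1}.
For l_f = 1: m_f ∈ {m_i−1, m_i, m_i+1} ∩ [−1, 1] = {-1, 0, 1} → 3 states.
Total: 3.

3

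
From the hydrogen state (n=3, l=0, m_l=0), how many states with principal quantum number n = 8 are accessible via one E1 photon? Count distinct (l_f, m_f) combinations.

3

E1 requires Δl = ±1, so l_f ∈ {-1, 1}; with 0 ≤ l_f ≤ n_f−1 = 7, the allowed l_f values are {1}.
For l_f = 1: m_f ∈ {m_i−1, m_i, m_i+1} ∩ [−1, 1] = {-1, 0, 1} → 3 states.
Total: 3.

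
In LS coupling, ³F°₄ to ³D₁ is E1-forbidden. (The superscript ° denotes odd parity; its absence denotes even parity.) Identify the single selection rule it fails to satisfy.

Initial level: S=1, L=3, J=4, parity odd. Final level: S=1, L=2, J=1, parity even.
Parity must change: odd → even — ok.
ΔS = 0: S: 1 → 1 — ok.
ΔL = 0, ±1 (not L=0↔0): L: 3 → 2, ΔL = -1 — ok.
ΔJ = 0, ±1 (not J=0↔0): J: 4 → 1, ΔJ = -3 — fails.

the ΔJ = 0, ±1 rule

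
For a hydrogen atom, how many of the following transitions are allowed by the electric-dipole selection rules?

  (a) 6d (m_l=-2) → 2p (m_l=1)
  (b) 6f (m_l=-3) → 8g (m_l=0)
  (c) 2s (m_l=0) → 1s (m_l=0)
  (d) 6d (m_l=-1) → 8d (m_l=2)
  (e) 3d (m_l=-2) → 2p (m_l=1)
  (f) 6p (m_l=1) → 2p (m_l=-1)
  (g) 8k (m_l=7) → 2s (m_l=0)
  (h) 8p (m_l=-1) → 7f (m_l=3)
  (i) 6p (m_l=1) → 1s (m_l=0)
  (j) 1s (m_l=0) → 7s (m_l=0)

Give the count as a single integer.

1

(a) forbidden — Δm_l = +3 (E1 requires Δm_l = 0, ±1)
(b) forbidden — Δm_l = +3 (E1 requires Δm_l = 0, ±1)
(c) forbidden — Δl = +0 (E1 requires Δl = ±1)
(d) forbidden — Δl = +0 (E1 requires Δl = ±1); Δm_l = +3 (E1 requires Δm_l = 0, ±1)
(e) forbidden — Δm_l = +3 (E1 requires Δm_l = 0, ±1)
(f) forbidden — Δl = +0 (E1 requires Δl = ±1); Δm_l = -2 (E1 requires Δm_l = 0, ±1)
(g) forbidden — Δl = -7 (E1 requires Δl = ±1); Δm_l = -7 (E1 requires Δm_l = 0, ±1)
(h) forbidden — Δl = +2 (E1 requires Δl = ±1); Δm_l = +4 (E1 requires Δm_l = 0, ±1)
(i) allowed
(j) forbidden — Δl = +0 (E1 requires Δl = ±1)
Total allowed: 1 of 10.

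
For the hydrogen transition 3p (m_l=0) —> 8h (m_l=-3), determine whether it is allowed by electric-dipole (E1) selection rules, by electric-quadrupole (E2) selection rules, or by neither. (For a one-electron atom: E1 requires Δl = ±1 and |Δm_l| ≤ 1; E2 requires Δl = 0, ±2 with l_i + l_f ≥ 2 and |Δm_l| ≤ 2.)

Δl = 5 − 1 = +4; l_i + l_f = 6.
Δm_l = -3.
E1 (Δl = ±1, |Δm_l| ≤ 1): not satisfied.
E2 (Δl = 0,±2, l_i+l_f ≥ 2, |Δm_l| ≤ 2): not satisfied.

neither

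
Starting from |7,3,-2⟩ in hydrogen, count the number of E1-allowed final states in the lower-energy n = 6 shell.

E1 requires Δl = ±1, so l_f ∈ {2, 4}; with 0 ≤ l_f ≤ n_f−1 = 5, the allowed l_f values are {2, 4}.
For l_f = 2: m_f ∈ {m_i−1, m_i, m_i+1} ∩ [−2, 2] = {-2, -1} → 2 states.
For l_f = 4: m_f ∈ {m_i−1, m_i, m_i+1} ∩ [−4, 4] = {-3, -2, -1} → 3 states.
Total: 5.

5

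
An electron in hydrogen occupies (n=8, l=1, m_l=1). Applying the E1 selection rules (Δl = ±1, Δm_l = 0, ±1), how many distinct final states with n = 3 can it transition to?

4

E1 requires Δl = ±1, so l_f ∈ {0, 2}; with 0 ≤ l_f ≤ n_f−1 = 2, the allowed l_f values are {0, 2}.
For l_f = 0: m_f ∈ {m_i−1, m_i, m_i+1} ∩ [−0, 0] = {0} → 1 state.
For l_f = 2: m_f ∈ {m_i−1, m_i, m_i+1} ∩ [−2, 2] = {0, 1, 2} → 3 states.
Total: 4.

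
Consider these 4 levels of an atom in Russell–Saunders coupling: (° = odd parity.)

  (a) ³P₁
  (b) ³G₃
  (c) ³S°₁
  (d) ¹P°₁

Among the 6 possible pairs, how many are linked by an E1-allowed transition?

(a)–(b): forbidden (parity, ΔL, ΔJ).
(a)–(c): allowed.
(a)–(d): forbidden (ΔS).
(b)–(c): forbidden (ΔL, ΔJ).
(b)–(d): forbidden (ΔS, ΔL, ΔJ).
(c)–(d): forbidden (parity, ΔS).
Allowed pairs: 1 of 6.

1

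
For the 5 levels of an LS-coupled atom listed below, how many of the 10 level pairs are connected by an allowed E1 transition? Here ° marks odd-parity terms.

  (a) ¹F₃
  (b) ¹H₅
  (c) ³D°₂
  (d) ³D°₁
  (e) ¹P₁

0

(a)–(b): forbidden (parity, ΔL, ΔJ).
(a)–(c): forbidden (ΔS).
(a)–(d): forbidden (ΔS, ΔJ).
(a)–(e): forbidden (parity, ΔL, ΔJ).
(b)–(c): forbidden (ΔS, ΔL, ΔJ).
(b)–(d): forbidden (ΔS, ΔL, ΔJ).
(b)–(e): forbidden (parity, ΔL, ΔJ).
(c)–(d): forbidden (parity).
(c)–(e): forbidden (ΔS).
(d)–(e): forbidden (ΔS).
Allowed pairs: 0 of 10.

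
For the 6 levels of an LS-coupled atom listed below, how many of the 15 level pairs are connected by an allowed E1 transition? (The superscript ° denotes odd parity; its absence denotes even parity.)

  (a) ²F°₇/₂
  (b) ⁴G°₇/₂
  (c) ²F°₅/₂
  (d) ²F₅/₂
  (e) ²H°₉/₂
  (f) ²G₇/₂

(a)–(b): forbidden (parity, ΔS).
(a)–(c): forbidden (parity).
(a)–(d): allowed.
(a)–(e): forbidden (parity, ΔL).
(a)–(f): allowed.
(b)–(c): forbidden (parity, ΔS).
(b)–(d): forbidden (ΔS).
(b)–(e): forbidden (parity, ΔS).
(b)–(f): forbidden (ΔS).
(c)–(d): allowed.
(c)–(e): forbidden (parity, ΔL, ΔJ).
(c)–(f): allowed.
(d)–(e): forbidden (ΔL, ΔJ).
(d)–(f): forbidden (parity).
(e)–(f): allowed.
Allowed pairs: 5 of 15.

5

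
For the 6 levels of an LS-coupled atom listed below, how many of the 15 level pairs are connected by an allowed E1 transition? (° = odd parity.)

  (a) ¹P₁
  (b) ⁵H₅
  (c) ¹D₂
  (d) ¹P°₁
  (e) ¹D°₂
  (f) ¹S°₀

(a)–(b): forbidden (parity, ΔS, ΔL, ΔJ).
(a)–(c): forbidden (parity).
(a)–(d): allowed.
(a)–(e): allowed.
(a)–(f): allowed.
(b)–(c): forbidden (parity, ΔS, ΔL, ΔJ).
(b)–(d): forbidden (ΔS, ΔL, ΔJ).
(b)–(e): forbidden (ΔS, ΔL, ΔJ).
(b)–(f): forbidden (ΔS, ΔL, ΔJ).
(c)–(d): allowed.
(c)–(e): allowed.
(c)–(f): forbidden (ΔL, ΔJ).
(d)–(e): forbidden (parity).
(d)–(f): forbidden (parity).
(e)–(f): forbidden (parity, ΔL, ΔJ).
Allowed pairs: 5 of 15.

5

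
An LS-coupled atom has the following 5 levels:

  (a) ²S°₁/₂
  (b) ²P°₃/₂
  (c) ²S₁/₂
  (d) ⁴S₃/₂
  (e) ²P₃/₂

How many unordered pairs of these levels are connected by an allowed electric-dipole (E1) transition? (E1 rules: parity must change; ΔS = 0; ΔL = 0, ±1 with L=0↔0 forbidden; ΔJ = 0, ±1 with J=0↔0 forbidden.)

3

(a)–(b): forbidden (parity).
(a)–(c): forbidden (ΔL).
(a)–(d): forbidden (ΔS, ΔL).
(a)–(e): allowed.
(b)–(c): allowed.
(b)–(d): forbidden (ΔS).
(b)–(e): allowed.
(c)–(d): forbidden (parity, ΔS, ΔL).
(c)–(e): forbidden (parity).
(d)–(e): forbidden (parity, ΔS).
Allowed pairs: 3 of 10.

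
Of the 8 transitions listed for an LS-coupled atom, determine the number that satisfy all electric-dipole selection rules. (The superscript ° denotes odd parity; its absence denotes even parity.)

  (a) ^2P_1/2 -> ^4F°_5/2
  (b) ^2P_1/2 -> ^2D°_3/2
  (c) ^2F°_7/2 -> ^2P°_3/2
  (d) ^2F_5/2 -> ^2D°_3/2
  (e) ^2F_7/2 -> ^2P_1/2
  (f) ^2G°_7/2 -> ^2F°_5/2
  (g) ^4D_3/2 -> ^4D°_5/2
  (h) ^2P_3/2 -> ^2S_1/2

(a) forbidden (ΔS, ΔL, ΔJ fail)
(b) allowed
(c) forbidden (parity, ΔL, ΔJ fail)
(d) allowed
(e) forbidden (parity, ΔL, ΔJ fail)
(f) forbidden (parity fails)
(g) allowed
(h) forbidden (parity fails)
Total allowed: 3 of 8.

3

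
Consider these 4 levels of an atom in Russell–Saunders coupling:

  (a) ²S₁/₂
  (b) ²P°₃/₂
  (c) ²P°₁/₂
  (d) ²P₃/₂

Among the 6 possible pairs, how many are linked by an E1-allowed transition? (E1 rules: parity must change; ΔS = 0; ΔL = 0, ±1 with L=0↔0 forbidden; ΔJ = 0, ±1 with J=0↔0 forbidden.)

4

(a)–(b): allowed.
(a)–(c): allowed.
(a)–(d): forbidden (parity).
(b)–(c): forbidden (parity).
(b)–(d): allowed.
(c)–(d): allowed.
Allowed pairs: 4 of 6.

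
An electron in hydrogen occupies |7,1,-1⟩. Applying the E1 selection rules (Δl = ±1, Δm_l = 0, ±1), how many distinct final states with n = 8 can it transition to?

4

E1 requires Δl = ±1, so l_f ∈ {0, 2}; with 0 ≤ l_f ≤ n_f−1 = 7, the allowed l_f values are {0, 2}.
For l_f = 0: m_f ∈ {m_i−1, m_i, m_i+1} ∩ [−0, 0] = {0} → 1 state.
For l_f = 2: m_f ∈ {m_i−1, m_i, m_i+1} ∩ [−2, 2] = {-2, -1, 0} → 3 states.
Total: 4.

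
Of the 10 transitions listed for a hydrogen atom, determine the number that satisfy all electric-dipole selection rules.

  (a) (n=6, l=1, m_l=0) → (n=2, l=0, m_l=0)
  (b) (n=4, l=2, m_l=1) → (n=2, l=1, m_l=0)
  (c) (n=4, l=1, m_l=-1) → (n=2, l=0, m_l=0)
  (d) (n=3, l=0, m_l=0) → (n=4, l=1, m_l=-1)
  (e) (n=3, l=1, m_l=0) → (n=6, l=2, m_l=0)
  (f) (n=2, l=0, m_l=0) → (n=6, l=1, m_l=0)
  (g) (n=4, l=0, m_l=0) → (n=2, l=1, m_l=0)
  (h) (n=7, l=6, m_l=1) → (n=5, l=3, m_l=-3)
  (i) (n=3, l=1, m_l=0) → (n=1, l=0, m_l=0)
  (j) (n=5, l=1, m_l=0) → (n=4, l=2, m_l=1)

9

(a) allowed
(b) allowed
(c) allowed
(d) allowed
(e) allowed
(f) allowed
(g) allowed
(h) forbidden — Δl = -3 (E1 requires Δl = ±1); Δm_l = -4 (E1 requires Δm_l = 0, ±1)
(i) allowed
(j) allowed
Total allowed: 9 of 10.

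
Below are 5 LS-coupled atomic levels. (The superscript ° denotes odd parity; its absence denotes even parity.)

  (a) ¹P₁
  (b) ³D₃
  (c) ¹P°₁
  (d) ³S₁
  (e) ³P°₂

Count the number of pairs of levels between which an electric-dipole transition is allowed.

3

(a)–(b): forbidden (parity, ΔS, ΔJ).
(a)–(c): allowed.
(a)–(d): forbidden (parity, ΔS).
(a)–(e): forbidden (ΔS).
(b)–(c): forbidden (ΔS, ΔJ).
(b)–(d): forbidden (parity, ΔL, ΔJ).
(b)–(e): allowed.
(c)–(d): forbidden (ΔS).
(c)–(e): forbidden (parity, ΔS).
(d)–(e): allowed.
Allowed pairs: 3 of 10.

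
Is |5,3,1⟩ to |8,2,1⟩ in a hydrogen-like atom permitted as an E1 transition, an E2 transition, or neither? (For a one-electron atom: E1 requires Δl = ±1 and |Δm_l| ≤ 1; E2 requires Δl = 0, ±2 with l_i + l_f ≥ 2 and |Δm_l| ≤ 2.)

E1

Δl = 2 − 3 = -1; l_i + l_f = 5.
Δm_l = +0.
E1 (Δl = ±1, |Δm_l| ≤ 1): satisfied.
E2 (Δl = 0,±2, l_i+l_f ≥ 2, |Δm_l| ≤ 2): not satisfied.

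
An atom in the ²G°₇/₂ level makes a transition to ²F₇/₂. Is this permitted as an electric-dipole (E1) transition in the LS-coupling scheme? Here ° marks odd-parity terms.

Reading off the term symbols: S 1/2→1/2, L 4→3, J 7/2→7/2, parity odd→even.
Parity must change: odd → even — passes.
ΔS = 0: S: 1/2 → 1/2 — passes.
ΔL = 0, ±1 (not L=0↔0): L: 4 → 3, ΔL = -1 — passes.
ΔJ = 0, ±1 (not J=0↔0): J: 7/2 → 7/2, ΔJ = +0 — passes.
All four E1 rules are satisfied.

allowed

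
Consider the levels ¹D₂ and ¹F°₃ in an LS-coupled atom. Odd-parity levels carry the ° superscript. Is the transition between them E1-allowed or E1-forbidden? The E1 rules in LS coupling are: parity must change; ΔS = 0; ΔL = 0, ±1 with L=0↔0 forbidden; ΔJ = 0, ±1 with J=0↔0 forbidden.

Initial level: S=0, L=2, J=2, parity even. Final level: S=0, L=3, J=3, parity odd.
ΔS = 0: S: 0 → 0 — ok.
ΔL = 0, ±1 (not L=0↔0): L: 2 → 3, ΔL = +1 — ok.
ΔJ = 0, ±1 (not J=0↔0): J: 2 → 3, ΔJ = +1 — ok.
Parity must change: even → odd — ok.
All four E1 rules are satisfied.

allowed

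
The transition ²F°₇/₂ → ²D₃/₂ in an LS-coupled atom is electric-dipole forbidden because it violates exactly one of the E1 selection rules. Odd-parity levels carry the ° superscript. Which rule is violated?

the ΔJ = 0, ±1 rule

Reading off the term symbols: S 1/2→1/2, L 3→2, J 7/2→3/2, parity odd→even.
ΔJ = 0, ±1 (not J=0↔0): J: 7/2 → 3/2, ΔJ = -2 — fails.
ΔL = 0, ±1 (not L=0↔0): L: 3 → 2, ΔL = -1 — passes.
ΔS = 0: S: 1/2 → 1/2 — passes.
Parity must change: odd → even — passes.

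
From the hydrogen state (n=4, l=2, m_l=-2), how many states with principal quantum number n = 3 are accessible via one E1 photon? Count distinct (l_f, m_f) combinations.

E1 requires Δl = ±1, so l_f ∈ {1, 3}; with 0 ≤ l_f ≤ n_f−1 = 2, the allowed l_f values are {1}.
For l_f = 1: m_f ∈ {m_i−1, m_i, m_i+1} ∩ [−1, 1] = {-1} → 1 state.
Total: 1.

1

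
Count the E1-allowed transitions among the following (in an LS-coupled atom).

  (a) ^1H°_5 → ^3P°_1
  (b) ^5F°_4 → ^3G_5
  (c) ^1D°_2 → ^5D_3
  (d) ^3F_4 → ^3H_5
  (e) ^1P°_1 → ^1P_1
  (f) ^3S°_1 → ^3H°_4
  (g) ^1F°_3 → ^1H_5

1

(a) forbidden (parity, ΔS, ΔL, ΔJ fail)
(b) forbidden (ΔS fails)
(c) forbidden (ΔS fails)
(d) forbidden (parity, ΔL fail)
(e) allowed
(f) forbidden (parity, ΔL, ΔJ fail)
(g) forbidden (ΔL, ΔJ fail)
Total allowed: 1 of 7.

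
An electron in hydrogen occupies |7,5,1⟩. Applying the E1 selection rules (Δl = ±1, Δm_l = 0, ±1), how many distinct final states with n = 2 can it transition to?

0

E1 requires l_f ∈ {4, 6}, but neither lies in [0, 1], so no final state is reachable.
Total: 0.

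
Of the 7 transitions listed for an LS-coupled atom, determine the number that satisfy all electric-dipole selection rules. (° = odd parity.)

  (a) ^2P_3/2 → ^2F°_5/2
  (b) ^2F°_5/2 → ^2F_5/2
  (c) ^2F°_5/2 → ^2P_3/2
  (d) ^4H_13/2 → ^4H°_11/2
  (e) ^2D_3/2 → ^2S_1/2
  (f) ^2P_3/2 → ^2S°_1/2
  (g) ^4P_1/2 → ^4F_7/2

3

(a) forbidden (ΔL fails)
(b) allowed
(c) forbidden (ΔL fails)
(d) allowed
(e) forbidden (parity, ΔL fail)
(f) allowed
(g) forbidden (parity, ΔL, ΔJ fail)
Total allowed: 3 of 7.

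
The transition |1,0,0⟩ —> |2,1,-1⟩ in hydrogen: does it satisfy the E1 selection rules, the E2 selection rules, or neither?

E1

Δl = 1 − 0 = +1; l_i + l_f = 1.
Δm_l = -1.
E1 (Δl = ±1, |Δm_l| ≤ 1): satisfied.
E2 (Δl = 0,±2, l_i+l_f ≥ 2, |Δm_l| ≤ 2): not satisfied.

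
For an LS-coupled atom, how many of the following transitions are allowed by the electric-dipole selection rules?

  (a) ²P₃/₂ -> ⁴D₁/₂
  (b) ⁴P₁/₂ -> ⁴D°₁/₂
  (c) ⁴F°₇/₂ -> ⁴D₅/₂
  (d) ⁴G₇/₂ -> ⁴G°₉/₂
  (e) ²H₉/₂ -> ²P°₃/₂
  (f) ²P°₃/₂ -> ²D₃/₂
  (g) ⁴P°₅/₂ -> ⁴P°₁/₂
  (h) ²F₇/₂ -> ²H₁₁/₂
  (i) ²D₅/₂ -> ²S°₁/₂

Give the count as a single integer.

(a) forbidden (parity, ΔS fail)
(b) allowed
(c) allowed
(d) allowed
(e) forbidden (ΔL, ΔJ fail)
(f) allowed
(g) forbidden (parity, ΔJ fail)
(h) forbidden (parity, ΔL, ΔJ fail)
(i) forbidden (ΔL, ΔJ fail)
Total allowed: 4 of 9.

4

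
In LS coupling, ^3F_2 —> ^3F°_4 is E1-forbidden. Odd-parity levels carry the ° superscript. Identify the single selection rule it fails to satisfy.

the ΔJ = 0, ±1 rule

Reading off the term symbols: S 1→1, L 3→3, J 2→4, parity even→odd.
Parity must change: even → odd — ok.
ΔS = 0: S: 1 → 1 — ok.
ΔL = 0, ±1 (not L=0↔0): L: 3 → 3, ΔL = +0 — ok.
ΔJ = 0, ±1 (not J=0↔0): J: 2 → 4, ΔJ = +2 — fails.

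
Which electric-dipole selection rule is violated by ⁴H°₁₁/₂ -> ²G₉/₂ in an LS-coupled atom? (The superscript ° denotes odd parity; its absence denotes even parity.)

the ΔS = 0 rule

Parity must change: odd → even — passes.
ΔS = 0: S: 3/2 → 1/2 — fails.
ΔL = 0, ±1 (not L=0↔0): L: 5 → 4, ΔL = -1 — passes.
ΔJ = 0, ±1 (not J=0↔0): J: 11/2 → 9/2, ΔJ = -1 — passes.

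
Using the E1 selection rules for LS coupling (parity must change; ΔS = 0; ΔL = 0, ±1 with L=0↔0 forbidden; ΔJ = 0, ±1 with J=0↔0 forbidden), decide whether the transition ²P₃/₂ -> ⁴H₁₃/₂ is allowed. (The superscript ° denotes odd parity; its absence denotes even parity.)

Parity must change: even → even — ✗.
ΔS = 0: S: 1/2 → 3/2 — ✗.
ΔL = 0, ±1 (not L=0↔0): L: 1 → 5, ΔL = +4 — ✗.
ΔJ = 0, ±1 (not J=0↔0): J: 3/2 → 13/2, ΔJ = +5 — ✗.
Rule(s) violated: parity, ΔS, ΔL, ΔJ.

forbidden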